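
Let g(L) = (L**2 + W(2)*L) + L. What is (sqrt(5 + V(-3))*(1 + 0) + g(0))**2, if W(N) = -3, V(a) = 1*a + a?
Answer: -1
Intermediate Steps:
V(a) = 2*a (V(a) = a + a = 2*a)
g(L) = L**2 - 2*L (g(L) = (L**2 - 3*L) + L = L**2 - 2*L)
(sqrt(5 + V(-3))*(1 + 0) + g(0))**2 = (sqrt(5 + 2*(-3))*(1 + 0) + 0*(-2 + 0))**2 = (sqrt(5 - 6)*1 + 0*(-2))**2 = (sqrt(-1)*1 + 0)**2 = (I*1 + 0)**2 = (I + 0)**2 = I**2 = -1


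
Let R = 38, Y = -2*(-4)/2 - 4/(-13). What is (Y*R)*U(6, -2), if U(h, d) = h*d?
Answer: -25536/13 ≈ -1964.3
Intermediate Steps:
U(h, d) = d*h
Y = 56/13 (Y = 8*(½) - 4*(-1/13) = 4 + 4/13 = 56/13 ≈ 4.3077)
(Y*R)*U(6, -2) = ((56/13)*38)*(-2*6) = (2128/13)*(-12) = -25536/13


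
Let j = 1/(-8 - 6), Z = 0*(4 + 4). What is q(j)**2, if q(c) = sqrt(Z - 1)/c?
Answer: -196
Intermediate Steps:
Z = 0 (Z = 0*8 = 0)
j = -1/14 (j = 1/(-14) = -1/14 ≈ -0.071429)
q(c) = I/c (q(c) = sqrt(0 - 1)/c = sqrt(-1)/c = I/c)
q(j)**2 = (I/(-1/14))**2 = (I*(-14))**2 = (-14*I)**2 = -196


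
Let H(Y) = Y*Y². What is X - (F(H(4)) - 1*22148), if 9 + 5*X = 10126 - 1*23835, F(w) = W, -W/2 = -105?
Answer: 95972/5 ≈ 19194.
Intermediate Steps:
H(Y) = Y³
W = 210 (W = -2*(-105) = 210)
F(w) = 210
X = -13718/5 (X = -9/5 + (10126 - 1*23835)/5 = -9/5 + (10126 - 23835)/5 = -9/5 + (⅕)*(-13709) = -9/5 - 13709/5 = -13718/5 ≈ -2743.6)
X - (F(H(4)) - 1*22148) = -13718/5 - (210 - 1*22148) = -13718/5 - (210 - 22148) = -13718/5 - 1*(-21938) = -13718/5 + 21938 = 95972/5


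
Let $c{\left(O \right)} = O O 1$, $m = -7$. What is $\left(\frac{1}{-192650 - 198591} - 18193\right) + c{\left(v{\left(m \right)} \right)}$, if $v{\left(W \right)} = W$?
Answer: $- \frac{7098676705}{391241} \approx -18144.0$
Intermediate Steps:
$c{\left(O \right)} = O^{2}$ ($c{\left(O \right)} = O^{2} \cdot 1 = O^{2}$)
$\left(\frac{1}{-192650 - 198591} - 18193\right) + c{\left(v{\left(m \right)} \right)} = \left(\frac{1}{-192650 - 198591} - 18193\right) + \left(-7\right)^{2} = \left(\frac{1}{-391241} - 18193\right) + 49 = \left(- \frac{1}{391241} - 18193\right) + 49 = - \frac{7117847514}{391241} + 49 = - \frac{7098676705}{391241}$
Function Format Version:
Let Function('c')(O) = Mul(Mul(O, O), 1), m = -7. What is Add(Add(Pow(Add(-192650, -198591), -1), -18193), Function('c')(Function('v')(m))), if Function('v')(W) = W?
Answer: Rational(-7098676705, 391241) ≈ -18144.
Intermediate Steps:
Function('c')(O) = Pow(O, 2) (Function('c')(O) = Mul(Pow(O, 2), 1) = Pow(O, 2))
Add(Add(Pow(Add(-192650, -198591), -1), -18193), Function('c')(Function('v')(m))) = Add(Add(Pow(Add(-192650, -198591), -1), -18193), Pow(-7, 2)) = Add(Add(Pow(-391241, -1), -18193), 49) = Add(Add(Rational(-1, 391241), -18193), 49) = Add(Rational(-7117847514, 391241), 49) = Rational(-7098676705, 391241)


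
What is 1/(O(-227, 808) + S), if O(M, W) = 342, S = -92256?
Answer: -1/91914 ≈ -1.0880e-5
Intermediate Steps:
1/(O(-227, 808) + S) = 1/(342 - 92256) = 1/(-91914) = -1/91914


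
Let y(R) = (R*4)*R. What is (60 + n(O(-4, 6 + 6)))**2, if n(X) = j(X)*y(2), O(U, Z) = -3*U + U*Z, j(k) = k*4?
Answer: 5035536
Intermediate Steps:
j(k) = 4*k
y(R) = 4*R**2 (y(R) = (4*R)*R = 4*R**2)
n(X) = 64*X (n(X) = (4*X)*(4*2**2) = (4*X)*(4*4) = (4*X)*16 = 64*X)
(60 + n(O(-4, 6 + 6)))**2 = (60 + 64*(-4*(-3 + (6 + 6))))**2 = (60 + 64*(-4*(-3 + 12)))**2 = (60 + 64*(-4*9))**2 = (60 + 64*(-36))**2 = (60 - 2304)**2 = (-2244)**2 = 5035536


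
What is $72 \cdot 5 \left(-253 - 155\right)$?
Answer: $-146880$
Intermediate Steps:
$72 \cdot 5 \left(-253 - 155\right) = 360 \left(-408\right) = -146880$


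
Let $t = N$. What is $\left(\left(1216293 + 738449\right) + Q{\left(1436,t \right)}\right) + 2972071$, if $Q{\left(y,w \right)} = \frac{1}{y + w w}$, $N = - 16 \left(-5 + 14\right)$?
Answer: $\frac{109237297837}{22172} \approx 4.9268 \cdot 10^{6}$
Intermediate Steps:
$N = -144$ ($N = \left(-16\right) 9 = -144$)
$t = -144$
$Q{\left(y,w \right)} = \frac{1}{y + w^{2}}$
$\left(\left(1216293 + 738449\right) + Q{\left(1436,t \right)}\right) + 2972071 = \left(\left(1216293 + 738449\right) + \frac{1}{1436 + \left(-144\right)^{2}}\right) + 2972071 = \left(1954742 + \frac{1}{1436 + 20736}\right) + 2972071 = \left(1954742 + \frac{1}{22172}\right) + 2972071 = \frac{43340539625}{22172} + 2972071 = \frac{109237297837}{22172}$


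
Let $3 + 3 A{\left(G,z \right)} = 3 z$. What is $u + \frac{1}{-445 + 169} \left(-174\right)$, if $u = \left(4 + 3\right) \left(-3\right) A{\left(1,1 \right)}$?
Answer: $\frac{29}{46} \approx 0.63043$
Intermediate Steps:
$A{\left(G,z \right)} = -1 + z$ ($A{\left(G,z \right)} = -1 + \frac{3 z}{3} = -1 + z$)
$u = 0$ ($u = \left(4 + 3\right) \left(-3\right) \left(-1 + 1\right) = 7 \left(-3\right) 0 = \left(-21\right) 0 = 0$)
$u + \frac{1}{-445 + 169} \left(-174\right) = 0 + \frac{1}{-445 + 169} \left(-174\right) = 0 + \frac{1}{-276} \left(-174\right) = 0 - - \frac{29}{46} = 0 + \frac{29}{46} = \frac{29}{46}$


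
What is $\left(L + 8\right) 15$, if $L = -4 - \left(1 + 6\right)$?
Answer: $-45$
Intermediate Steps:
$L = -11$ ($L = -4 - 7 = -11$)
$\left(L + 8\right) 15 = \left(-11 + 8\right) 15 = \left(-3\right) 15 = -45$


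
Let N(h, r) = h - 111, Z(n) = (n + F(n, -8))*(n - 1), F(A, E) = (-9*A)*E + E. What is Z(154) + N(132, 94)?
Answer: 1718823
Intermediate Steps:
F(A, E) = E - 9*A*E (F(A, E) = -9*A*E + E = E - 9*A*E)
Z(n) = (-1 + n)*(-8 + 73*n) (Z(n) = (n - 8*(1 - 9*n))*(n - 1) = (n + (-8 + 72*n))*(-1 + n) = (-8 + 73*n)*(-1 + n) = (-1 + n)*(-8 + 73*n))
N(h, r) = -111 + h
Z(154) + N(132, 94) = (8 - 81*154 + 73*154²) + (-111 + 132) = (8 - 12474 + 73*23716) + 21 = (8 - 12474 + 1731268) + 21 = 1718802 + 21 = 1718823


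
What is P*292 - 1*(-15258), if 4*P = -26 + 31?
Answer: 15623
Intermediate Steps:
P = 5/4 (P = (-26 + 31)/4 = (1/4)*5 = 5/4 ≈ 1.2500)
P*292 - 1*(-15258) = (5/4)*292 - 1*(-15258) = 365 + 15258 = 15623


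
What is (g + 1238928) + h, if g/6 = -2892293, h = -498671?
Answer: -16613501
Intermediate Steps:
g = -17353758 (g = 6*(-2892293) = -17353758)
(g + 1238928) + h = (-17353758 + 1238928) - 498671 = -16114830 - 498671 = -16613501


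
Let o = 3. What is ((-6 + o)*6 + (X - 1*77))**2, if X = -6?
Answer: 10201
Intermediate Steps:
((-6 + o)*6 + (X - 1*77))**2 = ((-6 + 3)*6 + (-6 - 1*77))**2 = (-3*6 + (-6 - 77))**2 = (-18 - 83)**2 = (-101)**2 = 10201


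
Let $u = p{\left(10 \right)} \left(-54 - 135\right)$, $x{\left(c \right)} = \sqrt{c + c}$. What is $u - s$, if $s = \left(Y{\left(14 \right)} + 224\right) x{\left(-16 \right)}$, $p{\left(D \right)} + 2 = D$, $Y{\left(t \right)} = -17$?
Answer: $-1512 - 828 i \sqrt{2} \approx -1512.0 - 1171.0 i$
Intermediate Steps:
$p{\left(D \right)} = -2 + D$
$x{\left(c \right)} = \sqrt{2} \sqrt{c}$ ($x{\left(c \right)} = \sqrt{2 c} = \sqrt{2} \sqrt{c}$)
$s = 828 i \sqrt{2}$ ($s = \left(-17 + 224\right) \sqrt{2} \sqrt{-16} = 207 \sqrt{2} \cdot 4 i = 207 \cdot 4 i \sqrt{2} = 828 i \sqrt{2} \approx 1171.0 i$)
$u = -1512$ ($u = \left(-2 + 10\right) \left(-54 - 135\right) = 8 \left(-189\right) = -1512$)
$u - s = -1512 - 828 i \sqrt{2}$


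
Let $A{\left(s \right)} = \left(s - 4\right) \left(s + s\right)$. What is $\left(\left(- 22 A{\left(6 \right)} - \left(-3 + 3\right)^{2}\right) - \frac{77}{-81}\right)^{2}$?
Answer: $\frac{1822521481}{6561} \approx 2.7778 \cdot 10^{5}$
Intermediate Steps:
$A{\left(s \right)} = 2 s \left(-4 + s\right)$ ($A{\left(s \right)} = \left(-4 + s\right) 2 s = 2 s \left(-4 + s\right)$)
$\left(\left(- 22 A{\left(6 \right)} - \left(-3 + 3\right)^{2}\right) - \frac{77}{-81}\right)^{2} = \left(\left(- 22 \cdot 2 \cdot 6 \left(-4 + 6\right) - \left(-3 + 3\right)^{2}\right) - \frac{77}{-81}\right)^{2} = \left(\left(- 22 \cdot 2 \cdot 6 \cdot 2 - 0^{2}\right) - - \frac{77}{81}\right)^{2} = \left(\left(\left(-22\right) 24 - 0\right) + \frac{77}{81}\right)^{2} = \left(\left(-528 + 0\right) + \frac{77}{81}\right)^{2} = \left(-528 + \frac{77}{81}\right)^{2} = \left(- \frac{42691}{81}\right)^{2} = \frac{1822521481}{6561}$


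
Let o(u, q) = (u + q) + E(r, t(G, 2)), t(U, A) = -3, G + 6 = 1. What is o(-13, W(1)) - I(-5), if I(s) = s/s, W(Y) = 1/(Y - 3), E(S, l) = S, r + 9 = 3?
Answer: -41/2 ≈ -20.500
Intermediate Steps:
r = -6 (r = -9 + 3 = -6)
G = -5 (G = -6 + 1 = -5)
W(Y) = 1/(-3 + Y)
o(u, q) = -6 + q + u (o(u, q) = (u + q) - 6 = (q + u) - 6 = -6 + q + u)
I(s) = 1
o(-13, W(1)) - I(-5) = (-6 + 1/(-3 + 1) - 13) - 1*1 = (-6 + 1/(-2) - 13) - 1 = (-6 - 1/2 - 13) - 1 = -39/2 - 1 = -41/2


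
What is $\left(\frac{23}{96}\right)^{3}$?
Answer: $\frac{12167}{884736} \approx 0.013752$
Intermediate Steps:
$\left(\frac{23}{96}\right)^{3} = \frac{12167}{884736}$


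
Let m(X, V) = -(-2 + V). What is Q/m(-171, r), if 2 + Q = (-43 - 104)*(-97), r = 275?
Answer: -14257/273 ≈ -52.223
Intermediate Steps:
Q = 14257 (Q = -2 + (-43 - 104)*(-97) = -2 - 147*(-97) = -2 + 14259 = 14257)
m(X, V) = 2 - V
Q/m(-171, r) = 14257/(2 - 1*275) = 14257/(2 - 275) = 14257/(-273) = 14257*(-1/273) = -14257/273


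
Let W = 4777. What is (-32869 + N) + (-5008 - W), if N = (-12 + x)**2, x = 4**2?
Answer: -42638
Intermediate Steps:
x = 16
N = 16 (N = (-12 + 16)**2 = 4**2 = 16)
(-32869 + N) + (-5008 - W) = (-32869 + 16) + (-5008 - 1*4777) = -32853 + (-5008 - 4777) = -32853 - 9785 = -42638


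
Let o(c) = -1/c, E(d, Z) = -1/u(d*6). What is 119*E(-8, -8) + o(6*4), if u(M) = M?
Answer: 39/16 ≈ 2.4375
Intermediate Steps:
E(d, Z) = -1/(6*d) (E(d, Z) = -1/(d*6) = -1/(6*d))
119*E(-8, -8) + o(6*4) = 119*(-⅙/(-8)) - 1/(6*4) = 119*(-⅙*(-⅛)) - 1/24 = 119*(1/48) - 1*1/24 = 119/48 - 1/24 = 39/16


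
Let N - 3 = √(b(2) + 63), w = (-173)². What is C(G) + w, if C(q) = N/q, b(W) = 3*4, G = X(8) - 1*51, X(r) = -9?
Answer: 598579/20 - √3/12 ≈ 29929.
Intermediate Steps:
G = -60 (G = -9 - 1*51 = -9 - 51 = -60)
w = 29929
b(W) = 12
N = 3 + 5*√3 (N = 3 + √(12 + 63) = 3 + √75 = 3 + 5*√3 ≈ 11.660)
C(q) = (3 + 5*√3)/q
C(G) + w = (3 + 5*√3)/(-60) + 29929 = -(3 + 5*√3)/60 + 29929 = (-1/20 - √3/12) + 29929 = 598579/20 - √3/12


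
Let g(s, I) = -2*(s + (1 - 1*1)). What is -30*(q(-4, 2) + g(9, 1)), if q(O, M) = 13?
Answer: 150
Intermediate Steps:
g(s, I) = -2*s (g(s, I) = -2*(s + (1 - 1)) = -2*(s + 0) = -2*s)
-30*(q(-4, 2) + g(9, 1)) = -30*(13 - 2*9) = -30*(13 - 18) = -30*(-5) = 150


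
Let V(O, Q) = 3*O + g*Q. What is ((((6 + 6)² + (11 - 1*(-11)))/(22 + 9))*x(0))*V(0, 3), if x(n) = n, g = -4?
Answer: 0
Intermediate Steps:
V(O, Q) = -4*Q + 3*O (V(O, Q) = 3*O - 4*Q = -4*Q + 3*O)
((((6 + 6)² + (11 - 1*(-11)))/(22 + 9))*x(0))*V(0, 3) = ((((6 + 6)² + (11 - 1*(-11)))/(22 + 9))*0)*(-4*3 + 3*0) = (((12² + (11 + 11))/31)*0)*(-12 + 0) = (((144 + 22)*(1/31))*0)*(-12) = ((166*(1/31))*0)*(-12) = ((166/31)*0)*(-12) = 0*(-12) = 0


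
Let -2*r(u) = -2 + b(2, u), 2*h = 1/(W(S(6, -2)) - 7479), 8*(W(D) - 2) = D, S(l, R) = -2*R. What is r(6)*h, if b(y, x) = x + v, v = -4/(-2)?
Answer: 3/14953 ≈ 0.00020063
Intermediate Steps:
W(D) = 2 + D/8
v = 2 (v = -4*(-1/2) = 2)
b(y, x) = 2 + x (b(y, x) = x + 2 = 2 + x)
h = -1/14953 (h = 1/(2*((2 + (-2*(-2))/8) - 7479)) = 1/(2*((2 + (1/8)*4) - 7479)) = 1/(2*((2 + 1/2) - 7479)) = 1/(2*(5/2 - 7479)) = 1/(2*(-14953/2)) = (1/2)*(-2/14953) = -1/14953 ≈ -6.6876e-5)
r(u) = -u/2 (r(u) = -(-2 + (2 + u))/2 = -u/2)
r(6)*h = -1/2*6*(-1/14953) = -3*(-1/14953) = 3/14953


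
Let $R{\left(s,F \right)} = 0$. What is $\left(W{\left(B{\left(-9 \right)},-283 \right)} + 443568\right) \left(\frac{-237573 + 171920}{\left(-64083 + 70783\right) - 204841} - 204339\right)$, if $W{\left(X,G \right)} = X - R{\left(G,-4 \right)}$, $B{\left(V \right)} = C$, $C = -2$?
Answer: $- \frac{17959041722048636}{198141} \approx -9.0638 \cdot 10^{10}$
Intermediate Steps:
$B{\left(V \right)} = -2$
$W{\left(X,G \right)} = X$ ($W{\left(X,G \right)} = X - 0 = X + 0 = X$)
$\left(W{\left(B{\left(-9 \right)},-283 \right)} + 443568\right) \left(\frac{-237573 + 171920}{\left(-64083 + 70783\right) - 204841} - 204339\right) = \left(-2 + 443568\right) \left(\frac{-237573 + 171920}{\left(-64083 + 70783\right) - 204841} - 204339\right) = 443566 \left(- \frac{65653}{6700 - 204841} - 204339\right) = 443566 \left(- \frac{65653}{-198141} - 204339\right) = 443566 \left(\left(-65653\right) \left(- \frac{1}{198141}\right) - 204339\right) = 443566 \left(\frac{65653}{198141} - 204339\right) = 443566 \left(- \frac{40487868146}{198141}\right) = - \frac{17959041722048636}{198141}$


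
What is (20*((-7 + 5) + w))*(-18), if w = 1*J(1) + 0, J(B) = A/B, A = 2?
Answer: 0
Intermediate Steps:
J(B) = 2/B
w = 2 (w = 1*(2/1) + 0 = 1*(2*1) + 0 = 1*2 + 0 = 2 + 0 = 2)
(20*((-7 + 5) + w))*(-18) = (20*((-7 + 5) + 2))*(-18) = (20*(-2 + 2))*(-18) = (20*0)*(-18) = 0*(-18) = 0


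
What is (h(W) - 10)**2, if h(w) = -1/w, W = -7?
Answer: 4761/49 ≈ 97.163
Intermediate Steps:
(h(W) - 10)**2 = (-1/(-7) - 10)**2 = (-1*(-1/7) - 10)**2 = (1/7 - 10)**2 = (-69/7)**2 = 4761/49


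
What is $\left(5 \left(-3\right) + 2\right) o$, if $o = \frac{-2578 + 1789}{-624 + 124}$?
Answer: $- \frac{10257}{500} \approx -20.514$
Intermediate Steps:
$o = \frac{789}{500}$ ($o = - \frac{789}{-500} = \left(-789\right) \left(- \frac{1}{500}\right) = \frac{789}{500} \approx 1.578$)
$\left(5 \left(-3\right) + 2\right) o = \left(5 \left(-3\right) + 2\right) \frac{789}{500} = \left(-15 + 2\right) \frac{789}{500} = \left(-13\right) \frac{789}{500} = - \frac{10257}{500}$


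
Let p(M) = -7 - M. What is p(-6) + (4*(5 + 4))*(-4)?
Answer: -145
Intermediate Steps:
p(-6) + (4*(5 + 4))*(-4) = (-7 - 1*(-6)) + (4*(5 + 4))*(-4) = (-7 + 6) + (4*9)*(-4) = -1 + 36*(-4) = -1 - 144 = -145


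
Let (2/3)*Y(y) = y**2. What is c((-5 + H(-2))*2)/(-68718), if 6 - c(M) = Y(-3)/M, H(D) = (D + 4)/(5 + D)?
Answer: -131/1191112 ≈ -0.00010998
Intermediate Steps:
Y(y) = 3*y**2/2
H(D) = (4 + D)/(5 + D)
c(M) = 6 - 27/(2*M) (c(M) = 6 - (3/2)*(-3)**2/M = 6 - (3/2)*9/M = 6 - 27/(2*M))
c((-5 + H(-2))*2)/(-68718) = (6 - 27*1/(2*(-5 + (4 - 2)/(5 - 2)))/2)/(-68718) = (6 - 27*1/(2*(-5 + 2/3))/2)*(-1/68718) = (6 - 27/(2*((-13/3*2))))*(-1/68718) = (6 - 27/(2*(-26/3)))*(-1/68718) = (6 - 27/2*(-3/26))*(-1/68718) = (6 + 81/52)*(-1/68718) = (393/52)*(-1/68718) = -131/1191112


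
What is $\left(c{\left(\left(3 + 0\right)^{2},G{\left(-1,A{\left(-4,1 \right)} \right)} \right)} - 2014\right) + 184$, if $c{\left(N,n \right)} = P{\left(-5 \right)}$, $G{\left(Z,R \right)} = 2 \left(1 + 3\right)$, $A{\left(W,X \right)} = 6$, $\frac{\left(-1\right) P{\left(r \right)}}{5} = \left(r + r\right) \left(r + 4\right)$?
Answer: $-1880$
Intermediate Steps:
$P{\left(r \right)} = - 10 r \left(4 + r\right)$ ($P{\left(r \right)} = - 5 \left(r + r\right) \left(r + 4\right) = - 5 \cdot 2 r \left(4 + r\right) = - 10 r \left(4 + r\right)$)
$G{\left(Z,R \right)} = 8$ ($G{\left(Z,R \right)} = 2 \cdot 4 = 8$)
$c{\left(N,n \right)} = -50$ ($c{\left(N,n \right)} = \left(-10\right) \left(-5\right) \left(4 - 5\right) = \left(-10\right) \left(-5\right) \left(-1\right) = -50$)
$\left(c{\left(\left(3 + 0\right)^{2},G{\left(-1,A{\left(-4,1 \right)} \right)} \right)} - 2014\right) + 184 = \left(-50 - 2014\right) + 184 = -2064 + 184 = -1880$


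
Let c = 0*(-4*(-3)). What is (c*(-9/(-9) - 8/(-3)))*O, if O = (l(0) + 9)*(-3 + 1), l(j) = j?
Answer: 0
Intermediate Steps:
c = 0 (c = 0*12 = 0)
O = -18 (O = (0 + 9)*(-3 + 1) = 9*(-2) = -18)
(c*(-9/(-9) - 8/(-3)))*O = (0*(-9/(-9) - 8/(-3)))*(-18) = (0*(-9*(-⅑) - 8*(-⅓)))*(-18) = (0*(1 + 8/3))*(-18) = (0*(11/3))*(-18) = 0*(-18) = 0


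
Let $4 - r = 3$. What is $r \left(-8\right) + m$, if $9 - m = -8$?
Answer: $9$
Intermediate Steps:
$r = 1$ ($r = 4 - 3 = 1$)
$m = 17$ ($m = 9 - -8 = 9 + 8 = 17$)
$r \left(-8\right) + m = 1 \left(-8\right) + 17 = -8 + 17 = 9$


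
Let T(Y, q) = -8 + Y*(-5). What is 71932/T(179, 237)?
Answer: -10276/129 ≈ -79.659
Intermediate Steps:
T(Y, q) = -8 - 5*Y
71932/T(179, 237) = 71932/(-8 - 5*179) = 71932/(-8 - 895) = 71932/(-903) = 71932*(-1/903) = -10276/129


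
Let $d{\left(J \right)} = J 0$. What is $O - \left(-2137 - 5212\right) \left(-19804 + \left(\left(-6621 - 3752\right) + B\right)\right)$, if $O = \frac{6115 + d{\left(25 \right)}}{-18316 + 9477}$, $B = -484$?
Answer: $- \frac{1991671449186}{8839} \approx -2.2533 \cdot 10^{8}$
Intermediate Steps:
$d{\left(J \right)} = 0$
$O = - \frac{6115}{8839}$ ($O = \frac{6115 + 0}{-18316 + 9477} = \frac{6115}{-8839} = 6115 \left(- \frac{1}{8839}\right) = - \frac{6115}{8839} \approx -0.69182$)
$O - \left(-2137 - 5212\right) \left(-19804 + \left(\left(-6621 - 3752\right) + B\right)\right) = - \frac{6115}{8839} - \left(-2137 - 5212\right) \left(-19804 - 10857\right) = - \frac{6115}{8839} - - 7349 \left(-19804 - 10857\right) = - \frac{6115}{8839} - \left(-7349\right) \left(-30661\right) = - \frac{6115}{8839} - 225327689 = - \frac{1991671449186}{8839}$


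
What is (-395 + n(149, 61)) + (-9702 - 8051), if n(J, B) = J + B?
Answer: -17938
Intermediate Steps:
n(J, B) = B + J
(-395 + n(149, 61)) + (-9702 - 8051) = (-395 + (61 + 149)) + (-9702 - 8051) = (-395 + 210) - 17753 = -185 - 17753 = -17938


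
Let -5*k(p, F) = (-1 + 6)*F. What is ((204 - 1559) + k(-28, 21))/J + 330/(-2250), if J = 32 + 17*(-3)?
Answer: 102991/1425 ≈ 72.274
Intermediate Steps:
k(p, F) = -F (k(p, F) = -(-1 + 6)*F/5 = -F)
J = -19 (J = 32 - 51 = -19)
((204 - 1559) + k(-28, 21))/J + 330/(-2250) = ((204 - 1559) - 1*21)/(-19) + 330/(-2250) = (-1355 - 21)*(-1/19) + 330*(-1/2250) = -1376*(-1/19) - 11/75 = 1376/19 - 11/75 = 102991/1425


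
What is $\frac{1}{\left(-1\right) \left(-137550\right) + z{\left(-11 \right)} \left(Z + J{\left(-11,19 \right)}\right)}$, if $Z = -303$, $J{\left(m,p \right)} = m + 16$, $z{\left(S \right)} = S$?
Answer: $\frac{1}{140828} \approx 7.1009 \cdot 10^{-6}$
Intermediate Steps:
$J{\left(m,p \right)} = 16 + m$
$\frac{1}{\left(-1\right) \left(-137550\right) + z{\left(-11 \right)} \left(Z + J{\left(-11,19 \right)}\right)} = \frac{1}{\left(-1\right) \left(-137550\right) - 11 \left(-303 + \left(16 - 11\right)\right)} = \frac{1}{137550 - 11 \left(-303 + 5\right)} = \frac{1}{137550 - -3278} = \frac{1}{137550 + 3278} = \frac{1}{140828}$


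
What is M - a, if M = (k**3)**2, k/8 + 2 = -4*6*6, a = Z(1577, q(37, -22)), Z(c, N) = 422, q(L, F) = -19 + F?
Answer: 2538967002643431002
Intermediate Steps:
a = 422
k = -1168 (k = -16 + 8*(-4*6*6) = -16 + 8*(-24*6) = -16 + 8*(-144) = -16 - 1152 = -1168)
M = 2538967002643431424 (M = ((-1168)**3)**2 = (-1593413632)**2 = 2538967002643431424)
M - a = 2538967002643431424 - 1*422 = 2538967002643431424 - 422 = 2538967002643431002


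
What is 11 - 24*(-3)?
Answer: 83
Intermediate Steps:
11 - 24*(-3) = 11 + 72 = 83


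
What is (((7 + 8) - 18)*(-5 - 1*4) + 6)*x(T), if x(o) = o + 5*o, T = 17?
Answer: 3366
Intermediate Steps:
x(o) = 6*o
(((7 + 8) - 18)*(-5 - 1*4) + 6)*x(T) = (((7 + 8) - 18)*(-5 - 1*4) + 6)*(6*17) = ((15 - 18)*(-5 - 4) + 6)*102 = (-3*(-9) + 6)*102 = (27 + 6)*102 = 33*102 = 3366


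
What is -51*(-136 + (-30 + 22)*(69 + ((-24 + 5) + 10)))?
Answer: 31416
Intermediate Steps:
-51*(-136 + (-30 + 22)*(69 + ((-24 + 5) + 10))) = -51*(-136 - 8*(69 + (-19 + 10))) = -51*(-136 - 8*(69 - 9)) = -51*(-136 - 8*60) = -51*(-136 - 480) = -51*(-616) = 31416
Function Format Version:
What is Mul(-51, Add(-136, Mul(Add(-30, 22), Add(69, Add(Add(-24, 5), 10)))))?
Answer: 31416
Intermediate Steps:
Mul(-51, Add(-136, Mul(Add(-30, 22), Add(69, Add(Add(-24, 5), 10))))) = Mul(-51, Add(-136, Mul(-8, Add(69, Add(-19, 10))))) = Mul(-51, Add(-136, Mul(-8, Add(69, -9)))) = Mul(-51, Add(-136, Mul(-8, 60))) = Mul(-51, Add(-136, -480)) = Mul(-51, -616) = 31416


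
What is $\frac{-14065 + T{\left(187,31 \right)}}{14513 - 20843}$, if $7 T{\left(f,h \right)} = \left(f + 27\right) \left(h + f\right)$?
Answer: $\frac{51803}{44310} \approx 1.1691$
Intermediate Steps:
$T{\left(f,h \right)} = \frac{\left(27 + f\right) \left(f + h\right)}{7}$ ($T{\left(f,h \right)} = \frac{\left(f + 27\right) \left(h + f\right)}{7} = \frac{\left(27 + f\right) \left(f + h\right)}{7}$)
$\frac{-14065 + T{\left(187,31 \right)}}{14513 - 20843} = \frac{-14065 + \left(\frac{187^{2}}{7} + \frac{27}{7} \cdot 187 + \frac{27}{7} \cdot 31 + \frac{1}{7} \cdot 187 \cdot 31\right)}{14513 - 20843} = \frac{-14065 + \left(\frac{1}{7} \cdot 34969 + \frac{5049}{7} + \frac{837}{7} + \frac{5797}{7}\right)}{-6330} = \left(-14065 + \left(\frac{34969}{7} + \frac{5049}{7} + \frac{837}{7} + \frac{5797}{7}\right)\right) \left(- \frac{1}{6330}\right) = \left(-14065 + \frac{46652}{7}\right) \left(- \frac{1}{6330}\right) = \left(- \frac{51803}{7}\right) \left(- \frac{1}{6330}\right) = \frac{51803}{44310}$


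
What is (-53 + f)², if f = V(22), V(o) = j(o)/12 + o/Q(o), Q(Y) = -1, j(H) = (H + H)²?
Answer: 67081/9 ≈ 7453.4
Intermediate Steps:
j(H) = 4*H² (j(H) = (2*H)² = 4*H²)
V(o) = -o + o²/3 (V(o) = (4*o²)/12 + o/(-1) = (4*o²)*(1/12) + o*(-1) = o²/3 - o = -o + o²/3)
f = 418/3 (f = (⅓)*22*(-3 + 22) = (⅓)*22*19 = 418/3 ≈ 139.33)
(-53 + f)² = (-53 + 418/3)² = (259/3)² = 67081/9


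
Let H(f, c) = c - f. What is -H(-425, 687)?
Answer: -1112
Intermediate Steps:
-H(-425, 687) = -(687 - 1*(-425)) = -(687 + 425) = -1*1112 = -1112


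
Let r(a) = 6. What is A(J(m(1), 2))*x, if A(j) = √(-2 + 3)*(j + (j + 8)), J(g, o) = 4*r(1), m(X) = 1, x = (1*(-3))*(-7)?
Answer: 1176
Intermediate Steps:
x = 21 (x = -3*(-7) = 21)
J(g, o) = 24 (J(g, o) = 4*6 = 24)
A(j) = 8 + 2*j (A(j) = √1*(j + (8 + j)) = 1*(8 + 2*j) = 8 + 2*j)
A(J(m(1), 2))*x = (8 + 2*24)*21 = (8 + 48)*21 = 56*21 = 1176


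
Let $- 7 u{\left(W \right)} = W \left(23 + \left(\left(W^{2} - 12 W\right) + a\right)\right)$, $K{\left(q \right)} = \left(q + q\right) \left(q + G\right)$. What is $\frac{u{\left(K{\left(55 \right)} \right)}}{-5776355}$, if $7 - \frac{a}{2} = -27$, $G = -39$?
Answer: $\frac{1082952992}{8086897} \approx 133.91$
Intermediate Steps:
$a = 68$ ($a = 14 - -54 = 14 + 54 = 68$)
$K{\left(q \right)} = 2 q \left(-39 + q\right)$ ($K{\left(q \right)} = \left(q + q\right) \left(q - 39\right) = 2 q \left(-39 + q\right)$)
$u{\left(W \right)} = - \frac{W \left(91 + W^{2} - 12 W\right)}{7}$ ($u{\left(W \right)} = - \frac{W \left(23 + \left(\left(W^{2} - 12 W\right) + 68\right)\right)}{7} = - \frac{W \left(23 + \left(68 + W^{2} - 12 W\right)\right)}{7} = - \frac{W \left(91 + W^{2} - 12 W\right)}{7}$)
$\frac{u{\left(K{\left(55 \right)} \right)}}{-5776355} = \frac{\frac{1}{7} \cdot 2 \cdot 55 \left(-39 + 55\right) \left(-91 - \left(2 \cdot 55 \left(-39 + 55\right)\right)^{2} + 12 \cdot 2 \cdot 55 \left(-39 + 55\right)\right)}{-5776355} = \frac{2 \cdot 55 \cdot 16 \left(-91 - \left(2 \cdot 55 \cdot 16\right)^{2} + 12 \cdot 2 \cdot 55 \cdot 16\right)}{7} \left(- \frac{1}{5776355}\right) = \frac{1}{7} \cdot 1760 \left(-91 - 1760^{2} + 12 \cdot 1760\right) \left(- \frac{1}{5776355}\right) = \frac{1}{7} \cdot 1760 \left(-91 - 3097600 + 21120\right) \left(- \frac{1}{5776355}\right) = \frac{1}{7} \cdot 1760 \left(-3076571\right) \left(- \frac{1}{5776355}\right) = \left(- \frac{5414764960}{7}\right) \left(- \frac{1}{5776355}\right) = \frac{1082952992}{8086897}$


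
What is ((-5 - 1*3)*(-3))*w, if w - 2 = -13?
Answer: -264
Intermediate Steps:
w = -11 (w = 2 - 13 = -11)
((-5 - 1*3)*(-3))*w = ((-5 - 1*3)*(-3))*(-11) = ((-5 - 3)*(-3))*(-11) = -8*(-3)*(-11) = 24*(-11) = -264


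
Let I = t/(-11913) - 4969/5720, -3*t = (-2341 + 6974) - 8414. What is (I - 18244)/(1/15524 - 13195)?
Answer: 69259450675379/50089324440870 ≈ 1.3827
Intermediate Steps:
t = 3781/3 (t = -((-2341 + 6974) - 8414)/3 = -(4633 - 8414)/3 = -⅓*(-3781) = 3781/3 ≈ 1260.3)
I = -953179/978120 (I = (3781/3)/(-11913) - 4969/5720 = (3781/3)*(-1/11913) - 4969*1/5720 = -199/1881 - 4969/5720 = -953179/978120 ≈ -0.97450)
(I - 18244)/(1/15524 - 13195) = (-953179/978120 - 18244)/(1/15524 - 13195) = -17845774459/(978120*(1/15524 - 13195)) = -17845774459/(978120*(-204839179/15524)) = -17845774459/978120*(-15524/204839179) = 69259450675379/50089324440870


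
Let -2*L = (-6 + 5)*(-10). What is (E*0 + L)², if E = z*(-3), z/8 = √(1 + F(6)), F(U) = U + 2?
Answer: 25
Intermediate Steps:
F(U) = 2 + U
z = 24 (z = 8*√(1 + (2 + 6)) = 8*√(1 + 8) = 8*√9 = 8*3 = 24)
E = -72 (E = 24*(-3) = -72)
L = -5 (L = -(-6 + 5)*(-10)/2 = -(-1)*(-10)/2 = -½*10 = -5)
(E*0 + L)² = (-72*0 - 5)² = (0 - 5)² = (-5)² = 25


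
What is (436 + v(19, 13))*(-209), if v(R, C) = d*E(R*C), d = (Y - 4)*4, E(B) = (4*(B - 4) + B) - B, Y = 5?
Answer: -903716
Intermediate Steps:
E(B) = -16 + 4*B (E(B) = (4*(-4 + B) + B) - B = ((-16 + 4*B) + B) - B = (-16 + 5*B) - B = -16 + 4*B)
d = 4 (d = (5 - 4)*4 = 1*4 = 4)
v(R, C) = -64 + 16*C*R (v(R, C) = 4*(-16 + 4*(R*C)) = 4*(-16 + 4*(C*R)) = 4*(-16 + 4*C*R) = -64 + 16*C*R)
(436 + v(19, 13))*(-209) = (436 + (-64 + 16*13*19))*(-209) = (436 + (-64 + 3952))*(-209) = (436 + 3888)*(-209) = 4324*(-209) = -903716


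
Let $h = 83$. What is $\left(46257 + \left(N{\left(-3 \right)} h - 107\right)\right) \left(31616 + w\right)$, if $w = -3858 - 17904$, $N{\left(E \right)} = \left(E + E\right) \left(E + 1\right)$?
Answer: $464576684$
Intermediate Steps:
$N{\left(E \right)} = 2 E \left(1 + E\right)$
$w = -21762$
$\left(46257 + \left(N{\left(-3 \right)} h - 107\right)\right) \left(31616 + w\right) = \left(46257 - \left(107 - 2 \left(-3\right) \left(1 - 3\right) 83\right)\right) \left(31616 - 21762\right) = \left(46257 - \left(107 - 2 \left(-3\right) \left(-2\right) 83\right)\right) 9854 = \left(46257 + \left(12 \cdot 83 - 107\right)\right) 9854 = \left(46257 + \left(996 - 107\right)\right) 9854 = \left(46257 + 889\right) 9854 = 47146 \cdot 9854 = 464576684$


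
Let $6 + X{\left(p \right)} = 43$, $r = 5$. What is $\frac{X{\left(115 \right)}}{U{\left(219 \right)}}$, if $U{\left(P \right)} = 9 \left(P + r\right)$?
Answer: $\frac{37}{2016} \approx 0.018353$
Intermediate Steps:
$X{\left(p \right)} = 37$ ($X{\left(p \right)} = -6 + 43 = 37$)
$U{\left(P \right)} = 45 + 9 P$ ($U{\left(P \right)} = 9 \left(P + 5\right) = 9 \left(5 + P\right) = 45 + 9 P$)
$\frac{X{\left(115 \right)}}{U{\left(219 \right)}} = \frac{37}{45 + 9 \cdot 219} = \frac{37}{45 + 1971} = \frac{37}{2016}$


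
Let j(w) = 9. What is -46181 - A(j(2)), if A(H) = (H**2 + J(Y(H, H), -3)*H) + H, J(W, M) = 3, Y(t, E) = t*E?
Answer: -46298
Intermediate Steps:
Y(t, E) = E*t
A(H) = H**2 + 4*H (A(H) = (H**2 + 3*H) + H = H**2 + 4*H)
-46181 - A(j(2)) = -46181 - 9*(4 + 9) = -46181 - 9*13 = -46181 - 1*117 = -46181 - 117 = -46298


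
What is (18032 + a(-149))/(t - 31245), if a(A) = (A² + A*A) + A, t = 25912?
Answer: -62285/5333 ≈ -11.679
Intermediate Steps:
a(A) = A + 2*A² (a(A) = (A² + A²) + A = 2*A² + A = A + 2*A²)
(18032 + a(-149))/(t - 31245) = (18032 - 149*(1 + 2*(-149)))/(25912 - 31245) = (18032 - 149*(1 - 298))/(-5333) = (18032 - 149*(-297))*(-1/5333) = (18032 + 44253)*(-1/5333) = 62285*(-1/5333) = -62285/5333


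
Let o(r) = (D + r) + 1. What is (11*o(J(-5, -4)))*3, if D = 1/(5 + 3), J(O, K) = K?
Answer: -759/8 ≈ -94.875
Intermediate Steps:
D = ⅛ (D = 1/8 = ⅛ ≈ 0.12500)
o(r) = 9/8 + r (o(r) = (⅛ + r) + 1 = 9/8 + r)
(11*o(J(-5, -4)))*3 = (11*(9/8 - 4))*3 = (11*(-23/8))*3 = -253/8*3 = -759/8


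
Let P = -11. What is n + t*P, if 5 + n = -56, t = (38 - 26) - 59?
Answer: 456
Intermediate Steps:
t = -47 (t = 12 - 59 = -47)
n = -61 (n = -5 - 56 = -61)
n + t*P = -61 - 47*(-11) = -61 + 517 = 456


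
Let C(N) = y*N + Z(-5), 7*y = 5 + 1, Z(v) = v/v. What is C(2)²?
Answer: 361/49 ≈ 7.3673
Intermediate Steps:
Z(v) = 1
y = 6/7 (y = (5 + 1)/7 = (⅐)*6 = 6/7 ≈ 0.85714)
C(N) = 1 + 6*N/7 (C(N) = 6*N/7 + 1 = 1 + 6*N/7)
C(2)² = (1 + (6/7)*2)² = (1 + 12/7)² = (19/7)² = 361/49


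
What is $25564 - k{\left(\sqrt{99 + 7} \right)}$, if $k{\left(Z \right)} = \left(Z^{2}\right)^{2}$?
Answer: $14328$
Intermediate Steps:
$k{\left(Z \right)} = Z^{4}$
$25564 - k{\left(\sqrt{99 + 7} \right)} = 25564 - \left(\sqrt{99 + 7}\right)^{4} = 25564 - \left(\sqrt{106}\right)^{4} = 25564 - 11236 = 14328$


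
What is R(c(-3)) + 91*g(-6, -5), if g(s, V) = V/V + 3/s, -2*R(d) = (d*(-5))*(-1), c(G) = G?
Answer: 53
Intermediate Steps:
R(d) = -5*d/2 (R(d) = -d*(-5)*(-1)/2 = -(-5*d)*(-1)/2 = -5*d/2)
g(s, V) = 1 + 3/s
R(c(-3)) + 91*g(-6, -5) = -5/2*(-3) + 91*((3 - 6)/(-6)) = 15/2 + 91*(-⅙*(-3)) = 15/2 + 91*(½) = 15/2 + 91/2 = 53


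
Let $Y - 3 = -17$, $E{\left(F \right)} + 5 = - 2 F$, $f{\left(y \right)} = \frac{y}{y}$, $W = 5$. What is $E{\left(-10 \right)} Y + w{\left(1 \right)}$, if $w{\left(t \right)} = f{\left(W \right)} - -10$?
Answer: $-199$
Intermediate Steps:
$f{\left(y \right)} = 1$
$E{\left(F \right)} = -5 - 2 F$
$w{\left(t \right)} = 11$ ($w{\left(t \right)} = 1 - -10 = 1 + 10 = 11$)
$Y = -14$ ($Y = 3 - 17 = -14$)
$E{\left(-10 \right)} Y + w{\left(1 \right)} = \left(-5 - -20\right) \left(-14\right) + 11 = \left(-5 + 20\right) \left(-14\right) + 11 = 15 \left(-14\right) + 11 = -210 + 11 = -199$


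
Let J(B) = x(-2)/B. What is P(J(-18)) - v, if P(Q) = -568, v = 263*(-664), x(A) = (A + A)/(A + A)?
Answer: 174064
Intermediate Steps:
x(A) = 1 (x(A) = (2*A)/((2*A)) = (2*A)*(1/(2*A)) = 1)
J(B) = 1/B
v = -174632
P(J(-18)) - v = -568 - 1*(-174632) = -568 + 174632 = 174064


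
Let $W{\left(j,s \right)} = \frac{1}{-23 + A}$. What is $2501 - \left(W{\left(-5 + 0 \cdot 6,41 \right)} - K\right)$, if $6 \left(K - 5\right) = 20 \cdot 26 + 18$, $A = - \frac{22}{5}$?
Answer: $\frac{1066834}{411} \approx 2595.7$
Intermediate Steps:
$A = - \frac{22}{5}$ ($A = \left(-22\right) \frac{1}{5} = - \frac{22}{5} \approx -4.4$)
$K = \frac{284}{3}$ ($K = 5 + \frac{20 \cdot 26 + 18}{6} = 5 + \frac{520 + 18}{6} = 5 + \frac{1}{6} \cdot 538 = 5 + \frac{269}{3} = \frac{284}{3} \approx 94.667$)
$W{\left(j,s \right)} = - \frac{5}{137}$ ($W{\left(j,s \right)} = \frac{1}{-23 - \frac{22}{5}} = \frac{1}{- \frac{137}{5}} = - \frac{5}{137}$)
$2501 - \left(W{\left(-5 + 0 \cdot 6,41 \right)} - K\right) = 2501 - \left(- \frac{5}{137} - \frac{284}{3}\right) = 2501 - - \frac{38923}{411} = 2501 + \frac{38923}{411} = \frac{1066834}{411}$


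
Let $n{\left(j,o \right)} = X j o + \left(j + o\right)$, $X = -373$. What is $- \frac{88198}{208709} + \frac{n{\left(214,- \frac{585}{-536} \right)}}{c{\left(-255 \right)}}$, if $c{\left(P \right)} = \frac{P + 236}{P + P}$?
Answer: $- \frac{2479056001486111}{1062746228} \approx -2.3327 \cdot 10^{6}$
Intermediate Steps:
$c{\left(P \right)} = \frac{236 + P}{2 P}$
$n{\left(j,o \right)} = j + o - 373 j o$ ($n{\left(j,o \right)} = - 373 j o + \left(j + o\right) = j + o - 373 j o$)
$- \frac{88198}{208709} + \frac{n{\left(214,- \frac{585}{-536} \right)}}{c{\left(-255 \right)}} = - \frac{88198}{208709} + \frac{214 - \frac{585}{-536} - 79822 \left(- \frac{585}{-536}\right)}{\frac{1}{2} \frac{1}{-255} \left(236 - 255\right)} = \left(-88198\right) \frac{1}{208709} + \frac{214 - - \frac{585}{536} - 79822 \left(\left(-585\right) \left(- \frac{1}{536}\right)\right)}{\frac{1}{2} \left(- \frac{1}{255}\right) \left(-19\right)} = - \frac{88198}{208709} + \frac{214 + \frac{585}{536} - 79822 \cdot \frac{585}{536}}{\frac{19}{510}} = - \frac{88198}{208709} + \left(214 + \frac{585}{536} - \frac{23347935}{268}\right) \frac{510}{19} = - \frac{88198}{208709} - \frac{11878048155}{5092} = - \frac{2479056001486111}{1062746228}$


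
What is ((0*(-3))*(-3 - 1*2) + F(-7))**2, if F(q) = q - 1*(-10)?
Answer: 9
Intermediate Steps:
F(q) = 10 + q (F(q) = q + 10 = 10 + q)
((0*(-3))*(-3 - 1*2) + F(-7))**2 = ((0*(-3))*(-3 - 1*2) + (10 - 7))**2 = (0*(-3 - 2) + 3)**2 = (0*(-5) + 3)**2 = (0 + 3)**2 = 3**2 = 9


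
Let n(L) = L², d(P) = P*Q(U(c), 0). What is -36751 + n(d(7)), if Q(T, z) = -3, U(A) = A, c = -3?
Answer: -36310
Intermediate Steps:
d(P) = -3*P (d(P) = P*(-3) = -3*P)
-36751 + n(d(7)) = -36751 + (-3*7)² = -36751 + (-21)² = -36751 + 441 = -36310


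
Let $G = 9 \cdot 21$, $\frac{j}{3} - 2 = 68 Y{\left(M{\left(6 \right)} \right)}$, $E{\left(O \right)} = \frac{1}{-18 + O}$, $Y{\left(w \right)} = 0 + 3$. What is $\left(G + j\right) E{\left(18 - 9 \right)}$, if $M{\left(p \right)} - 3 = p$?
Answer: $- \frac{269}{3} \approx -89.667$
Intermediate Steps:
$M{\left(p \right)} = 3 + p$
$Y{\left(w \right)} = 3$
$j = 618$ ($j = 6 + 3 \cdot 68 \cdot 3 = 6 + 3 \cdot 204 = 6 + 612 = 618$)
$G = 189$
$\left(G + j\right) E{\left(18 - 9 \right)} = \frac{189 + 618}{-18 + \left(18 - 9\right)} = \frac{807}{-18 + 9} = \frac{807}{-9} = 807 \left(- \frac{1}{9}\right) = - \frac{269}{3}$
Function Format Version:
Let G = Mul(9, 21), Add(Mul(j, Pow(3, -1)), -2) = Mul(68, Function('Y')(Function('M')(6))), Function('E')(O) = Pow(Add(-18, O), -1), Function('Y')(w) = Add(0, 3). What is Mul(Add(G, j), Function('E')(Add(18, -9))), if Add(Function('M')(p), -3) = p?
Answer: Rational(-269, 3) ≈ -89.667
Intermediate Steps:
Function('M')(p) = Add(3, p)
Function('Y')(w) = 3
j = 618 (j = Add(6, Mul(3, Mul(68, 3))) = Add(6, Mul(3, 204)) = Add(6, 612) = 618)
G = 189
Mul(Add(G, j), Function('E')(Add(18, -9))) = Mul(Add(189, 618), Pow(Add(-18, Add(18, -9)), -1)) = Mul(807, Pow(Add(-18, 9), -1)) = Mul(807, Pow(-9, -1)) = Mul(807, Rational(-1, 9)) = Rational(-269, 3)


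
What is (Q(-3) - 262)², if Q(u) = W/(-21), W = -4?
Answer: 30228004/441 ≈ 68544.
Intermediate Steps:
Q(u) = 4/21 (Q(u) = -4/(-21) = -4*(-1/21) = 4/21)
(Q(-3) - 262)² = (4/21 - 262)² = (-5498/21)² = 30228004/441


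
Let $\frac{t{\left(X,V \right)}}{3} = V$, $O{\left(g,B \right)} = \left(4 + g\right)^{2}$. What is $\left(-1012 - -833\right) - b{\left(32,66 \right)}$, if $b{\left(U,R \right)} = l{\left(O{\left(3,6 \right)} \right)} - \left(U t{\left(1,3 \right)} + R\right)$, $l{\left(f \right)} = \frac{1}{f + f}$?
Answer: $\frac{17149}{98} \approx 174.99$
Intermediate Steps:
$t{\left(X,V \right)} = 3 V$
$l{\left(f \right)} = \frac{1}{2 f}$
$b{\left(U,R \right)} = \frac{1}{98} - R - 9 U$ ($b{\left(U,R \right)} = \frac{1}{2 \left(4 + 3\right)^{2}} - \left(U 3 \cdot 3 + R\right) = \frac{1}{2 \cdot 7^{2}} - \left(U 9 + R\right) = \frac{1}{2 \cdot 49} - \left(9 U + R\right) = \frac{1}{2} \cdot \frac{1}{49} - \left(R + 9 U\right) = \frac{1}{98} - \left(R + 9 U\right) = \frac{1}{98} - R - 9 U$)
$\left(-1012 - -833\right) - b{\left(32,66 \right)} = \left(-1012 - -833\right) - \left(\frac{1}{98} - 66 - 288\right) = \left(-1012 + 833\right) - \left(\frac{1}{98} - 66 - 288\right) = -179 - - \frac{34691}{98} = -179 + \frac{34691}{98} = \frac{17149}{98}$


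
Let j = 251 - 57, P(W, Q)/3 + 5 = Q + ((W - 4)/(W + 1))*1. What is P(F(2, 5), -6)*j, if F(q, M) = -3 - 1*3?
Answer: -5238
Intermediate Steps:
F(q, M) = -6 (F(q, M) = -3 - 3 = -6)
P(W, Q) = -15 + 3*Q + 3*(-4 + W)/(1 + W) (P(W, Q) = -15 + 3*(Q + ((W - 4)/(W + 1))*1) = -15 + 3*(Q + ((-4 + W)/(1 + W))*1) = -15 + 3*(Q + (-4 + W)/(1 + W)) = -15 + (3*Q + 3*(-4 + W)/(1 + W)) = -15 + 3*Q + 3*(-4 + W)/(1 + W))
j = 194
P(F(2, 5), -6)*j = (3*(-9 - 6 - 4*(-6) - 6*(-6))/(1 - 6))*194 = (3*(-9 - 6 + 24 + 36)/(-5))*194 = (3*(-⅕)*45)*194 = -27*194 = -5238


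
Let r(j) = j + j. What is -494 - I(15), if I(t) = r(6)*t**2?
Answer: -3194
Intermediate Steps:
r(j) = 2*j
I(t) = 12*t**2 (I(t) = (2*6)*t**2 = 12*t**2)
-494 - I(15) = -494 - 12*15**2 = -494 - 12*225 = -494 - 1*2700 = -494 - 2700 = -3194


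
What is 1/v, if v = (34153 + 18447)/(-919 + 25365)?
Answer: 12223/26300 ≈ 0.46475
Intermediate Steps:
v = 26300/12223 (v = 52600/24446 = 52600*(1/24446) = 26300/12223 ≈ 2.1517)
1/v = 1/(26300/12223) = 12223/26300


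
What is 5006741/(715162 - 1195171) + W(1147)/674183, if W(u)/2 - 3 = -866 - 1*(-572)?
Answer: -3375739032841/323613907647 ≈ -10.431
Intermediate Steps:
W(u) = -582 (W(u) = 6 + 2*(-866 - 1*(-572)) = 6 + 2*(-866 + 572) = 6 + 2*(-294) = 6 - 588 = -582)
5006741/(715162 - 1195171) + W(1147)/674183 = 5006741/(715162 - 1195171) - 582/674183 = 5006741/(-480009) - 582*1/674183 = 5006741*(-1/480009) - 582/674183 = -5006741/480009 - 582/674183 = -3375739032841/323613907647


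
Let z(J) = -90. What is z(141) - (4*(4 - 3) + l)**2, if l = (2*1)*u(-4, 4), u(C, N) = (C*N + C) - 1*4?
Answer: -2026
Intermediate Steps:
u(C, N) = -4 + C + C*N (u(C, N) = (C + C*N) - 4 = -4 + C + C*N)
l = -48 (l = (2*1)*(-4 - 4 - 4*4) = 2*(-4 - 4 - 16) = 2*(-24) = -48)
z(141) - (4*(4 - 3) + l)**2 = -90 - (4*(4 - 3) - 48)**2 = -90 - (4*1 - 48)**2 = -90 - (4 - 48)**2 = -90 - 1*(-44)**2 = -90 - 1*1936 = -90 - 1936 = -2026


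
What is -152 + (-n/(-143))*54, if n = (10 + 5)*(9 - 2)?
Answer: -16066/143 ≈ -112.35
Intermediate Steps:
n = 105 (n = 15*7 = 105)
-152 + (-n/(-143))*54 = -152 + (-1*105/(-143))*54 = -152 - 105*(-1/143)*54 = -152 + (105/143)*54 = -152 + 5670/143 = -16066/143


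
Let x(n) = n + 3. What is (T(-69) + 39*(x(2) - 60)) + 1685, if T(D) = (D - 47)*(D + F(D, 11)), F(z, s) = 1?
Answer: 7428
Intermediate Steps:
x(n) = 3 + n
T(D) = (1 + D)*(-47 + D) (T(D) = (D - 47)*(D + 1) = (-47 + D)*(1 + D) = (1 + D)*(-47 + D))
(T(-69) + 39*(x(2) - 60)) + 1685 = ((-47 + (-69)**2 - 46*(-69)) + 39*((3 + 2) - 60)) + 1685 = ((-47 + 4761 + 3174) + 39*(5 - 60)) + 1685 = (7888 + 39*(-55)) + 1685 = (7888 - 2145) + 1685 = 5743 + 1685 = 7428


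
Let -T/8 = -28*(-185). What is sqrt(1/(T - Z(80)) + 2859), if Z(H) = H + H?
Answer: sqrt(3092294374)/1040 ≈ 53.470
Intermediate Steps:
Z(H) = 2*H
T = -41440 (T = -(-224)*(-185) = -8*5180 = -41440)
sqrt(1/(T - Z(80)) + 2859) = sqrt(1/(-41440 - 2*80) + 2859) = sqrt(1/(-41440 - 1*160) + 2859) = sqrt(1/(-41440 - 160) + 2859) = sqrt(1/(-41600) + 2859) = sqrt(-1/41600 + 2859) = sqrt(118934399/41600) = sqrt(3092294374)/1040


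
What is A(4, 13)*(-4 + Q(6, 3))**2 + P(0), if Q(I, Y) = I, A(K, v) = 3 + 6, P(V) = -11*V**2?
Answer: 36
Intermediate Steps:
A(K, v) = 9
A(4, 13)*(-4 + Q(6, 3))**2 + P(0) = 9*(-4 + 6)**2 - 11*0**2 = 9*2**2 - 11*0 = 9*4 + 0 = 36 + 0 = 36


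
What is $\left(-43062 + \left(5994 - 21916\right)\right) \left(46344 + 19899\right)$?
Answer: $-3907277112$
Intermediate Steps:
$\left(-43062 + \left(5994 - 21916\right)\right) \left(46344 + 19899\right) = \left(-43062 + \left(5994 - 21916\right)\right) 66243 = \left(-43062 - 15922\right) 66243 = \left(-58984\right) 66243 = -3907277112$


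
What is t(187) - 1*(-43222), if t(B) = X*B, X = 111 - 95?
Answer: 46214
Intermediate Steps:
X = 16
t(B) = 16*B
t(187) - 1*(-43222) = 16*187 - 1*(-43222) = 2992 + 43222 = 46214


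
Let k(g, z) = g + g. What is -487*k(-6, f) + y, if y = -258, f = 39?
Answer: 5586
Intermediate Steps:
k(g, z) = 2*g
-487*k(-6, f) + y = -974*(-6) - 258 = -487*(-12) - 258 = 5844 - 258 = 5586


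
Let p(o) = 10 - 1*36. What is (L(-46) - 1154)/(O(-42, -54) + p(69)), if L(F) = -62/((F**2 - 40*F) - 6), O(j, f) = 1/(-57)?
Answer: 129913317/2928925 ≈ 44.355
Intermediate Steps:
O(j, f) = -1/57
p(o) = -26 (p(o) = 10 - 36 = -26)
L(F) = -62/(-6 + F**2 - 40*F)
(L(-46) - 1154)/(O(-42, -54) + p(69)) = (62/(6 - 1*(-46)**2 + 40*(-46)) - 1154)/(-1/57 - 26) = (62/(6 - 1*2116 - 1840) - 1154)/(-1483/57) = (62/(6 - 2116 - 1840) - 1154)*(-57/1483) = (62/(-3950) - 1154)*(-57/1483) = (62*(-1/3950) - 1154)*(-57/1483) = (-31/1975 - 1154)*(-57/1483) = -2279181/1975*(-57/1483) = 129913317/2928925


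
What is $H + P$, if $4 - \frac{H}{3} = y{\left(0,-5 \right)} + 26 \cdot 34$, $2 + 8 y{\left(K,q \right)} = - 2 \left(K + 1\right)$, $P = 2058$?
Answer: $- \frac{1161}{2} \approx -580.5$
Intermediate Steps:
$y{\left(K,q \right)} = - \frac{1}{2} - \frac{K}{4}$ ($y{\left(K,q \right)} = - \frac{1}{4} + \frac{\left(-2\right) \left(K + 1\right)}{8} = - \frac{1}{4} + \frac{\left(-2\right) \left(1 + K\right)}{8} = - \frac{1}{4} + \frac{-2 - 2 K}{8} = - \frac{1}{4} - \left(\frac{1}{4} + \frac{K}{4}\right) = - \frac{1}{2} - \frac{K}{4}$)
$H = - \frac{5277}{2}$ ($H = 12 - 3 \left(\left(- \frac{1}{2} - 0\right) + 26 \cdot 34\right) = 12 - 3 \left(\left(- \frac{1}{2} + 0\right) + 884\right) = 12 - 3 \left(- \frac{1}{2} + 884\right) = 12 - \frac{5301}{2} = - \frac{5277}{2} \approx -2638.5$)
$H + P = - \frac{5277}{2} + 2058 = - \frac{1161}{2}$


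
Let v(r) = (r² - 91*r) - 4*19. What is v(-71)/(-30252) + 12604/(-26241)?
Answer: -113520979/132307122 ≈ -0.85801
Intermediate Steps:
v(r) = -76 + r² - 91*r (v(r) = (r² - 91*r) - 76 = -76 + r² - 91*r)
v(-71)/(-30252) + 12604/(-26241) = (-76 + (-71)² - 91*(-71))/(-30252) + 12604/(-26241) = (-76 + 5041 + 6461)*(-1/30252) + 12604*(-1/26241) = 11426*(-1/30252) - 12604/26241 = -5713/15126 - 12604/26241 = -113520979/132307122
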